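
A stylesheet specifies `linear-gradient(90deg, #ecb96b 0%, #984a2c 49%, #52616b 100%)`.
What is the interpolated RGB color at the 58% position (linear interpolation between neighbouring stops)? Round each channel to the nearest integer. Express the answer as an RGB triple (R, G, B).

(140, 78, 55)

58% lies between the 49% and 100% stops, so the local fraction is t = (58 − 49)/(100 − 49) = 9/51 ≈ 0.1765.
#984a2c → (152, 74, 44); #52616b → (82, 97, 107).
R = 152 + 0.1765 × (82 − 152) = 139.645 → 140
G = 74 + 0.1765 × (97 − 74) = 78.059 → 78
B = 44 + 0.1765 × (107 − 44) = 55.12 → 55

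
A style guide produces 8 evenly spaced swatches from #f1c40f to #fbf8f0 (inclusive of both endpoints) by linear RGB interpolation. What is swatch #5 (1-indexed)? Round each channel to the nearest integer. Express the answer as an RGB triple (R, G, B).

(247, 226, 144)

With 8 swatches and endpoints inclusive, swatch 5 sits at t = (5 − 1)/(8 − 1) = 4/7 ≈ 0.5714.
#f1c40f → (241, 196, 15); #fbf8f0 → (251, 248, 240).
R = 241 + 0.5714 × (251 − 241) = 246.714 → 247
G = 196 + 0.5714 × (248 − 196) = 225.713 → 226
B = 15 + 0.5714 × (240 − 15) = 143.565 → 144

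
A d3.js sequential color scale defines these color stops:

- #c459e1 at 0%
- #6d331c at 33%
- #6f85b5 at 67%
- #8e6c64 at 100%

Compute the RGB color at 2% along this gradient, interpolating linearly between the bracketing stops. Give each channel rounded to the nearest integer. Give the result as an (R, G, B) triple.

(191, 87, 213)

2% lies between the 0% and 33% stops, so the local fraction is t = (2 − 0)/(33 − 0) = 2/33 ≈ 0.0606.
#c459e1 → (196, 89, 225); #6d331c → (109, 51, 28).
R = 196 + 0.0606 × (109 − 196) = 190.728 → 191
G = 89 + 0.0606 × (51 − 89) = 86.697 → 87
B = 225 + 0.0606 × (28 − 225) = 213.062 → 213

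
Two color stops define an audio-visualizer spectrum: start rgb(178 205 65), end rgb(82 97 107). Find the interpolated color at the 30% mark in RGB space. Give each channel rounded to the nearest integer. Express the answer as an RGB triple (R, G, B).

30% corresponds to t = 0.3.
R = 178 + 0.3 × (82 − 178) = 178 + 0.3 × -96 = 149.2 → 149
G = 205 + 0.3 × (97 − 205) = 205 + 0.3 × -108 = 172.6 → 173
B = 65 + 0.3 × (107 − 65) = 65 + 0.3 × 42 = 77.6 → 78
So the blended color is (149, 173, 78), about #95ad4e.

(149, 173, 78)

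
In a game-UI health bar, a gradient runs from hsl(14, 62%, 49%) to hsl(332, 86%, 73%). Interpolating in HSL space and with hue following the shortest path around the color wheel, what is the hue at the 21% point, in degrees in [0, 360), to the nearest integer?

Hue: 332 − 14 = 318°, but |318| > 180 so the shorter arc goes the other way: Δh = 318 − 360 = -42°.
H = 14 + 0.21 × (-42) = 5.18 → 5°

5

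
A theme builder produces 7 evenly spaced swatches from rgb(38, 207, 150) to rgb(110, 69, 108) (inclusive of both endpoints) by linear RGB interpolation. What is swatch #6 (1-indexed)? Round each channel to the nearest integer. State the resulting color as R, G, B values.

With 7 swatches and endpoints inclusive, swatch 6 sits at t = (6 − 1)/(7 − 1) = 5/6 ≈ 0.8333.
R = 38 + 0.8333 × (110 − 38) = 97.998 → 98
G = 207 + 0.8333 × (69 − 207) = 92.005 → 92
B = 150 + 0.8333 × (108 − 150) = 115.001 → 115

(98, 92, 115)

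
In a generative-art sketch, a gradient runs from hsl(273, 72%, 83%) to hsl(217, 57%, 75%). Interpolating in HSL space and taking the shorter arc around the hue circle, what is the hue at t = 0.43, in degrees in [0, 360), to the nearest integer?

249

Hue arc: Δh = 217 − 273 = -56° (|Δh| ≤ 180, already the shorter path).
H = 273 + 0.43 × (-56) = 248.92 → 249°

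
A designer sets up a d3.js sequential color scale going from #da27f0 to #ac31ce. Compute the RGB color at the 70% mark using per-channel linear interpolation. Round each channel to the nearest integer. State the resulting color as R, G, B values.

#da27f0 → (218, 39, 240); #ac31ce → (172, 49, 206).
70% corresponds to t = 0.7.
R = 218 + 0.7 × (172 − 218) = 218 + 0.7 × -46 = 185.8 → 186
G = 39 + 0.7 × (49 − 39) = 39 + 0.7 × 10 = 46 → 46
B = 240 + 0.7 × (206 − 240) = 240 + 0.7 × -34 = 216.2 → 216
So the blended color is (186, 46, 216), about #ba2ed8.

(186, 46, 216)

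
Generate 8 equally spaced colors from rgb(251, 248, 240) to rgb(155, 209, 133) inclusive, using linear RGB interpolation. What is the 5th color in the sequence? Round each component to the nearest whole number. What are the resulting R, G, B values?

With 8 swatches and endpoints inclusive, swatch 5 sits at t = (5 − 1)/(8 − 1) = 4/7 ≈ 0.5714.
R = 251 + 0.5714 × (155 − 251) = 196.146 → 196
G = 248 + 0.5714 × (209 − 248) = 225.715 → 226
B = 240 + 0.5714 × (133 − 240) = 178.86 → 179

(196, 226, 179)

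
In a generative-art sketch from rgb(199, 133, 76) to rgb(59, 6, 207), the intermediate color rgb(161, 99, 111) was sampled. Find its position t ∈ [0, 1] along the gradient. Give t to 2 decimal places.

Invert the lerp on the R channel (largest span, 140): t = (161 − 199) / (59 − 199) = -38/-140 = 0.27143.
Check on G: (99 − 133)/(6 − 133) = 0.2677 ✓

0.27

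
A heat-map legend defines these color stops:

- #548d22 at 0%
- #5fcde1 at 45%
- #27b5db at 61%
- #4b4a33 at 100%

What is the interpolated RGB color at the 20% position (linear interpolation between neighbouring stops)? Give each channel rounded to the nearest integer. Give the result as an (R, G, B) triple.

(89, 169, 119)

20% lies between the 0% and 45% stops, so the local fraction is t = (20 − 0)/(45 − 0) = 20/45 ≈ 0.4444.
#548d22 → (84, 141, 34); #5fcde1 → (95, 205, 225).
R = 84 + 0.4444 × (95 − 84) = 88.888 → 89
G = 141 + 0.4444 × (205 − 141) = 169.442 → 169
B = 34 + 0.4444 × (225 − 34) = 118.88 → 119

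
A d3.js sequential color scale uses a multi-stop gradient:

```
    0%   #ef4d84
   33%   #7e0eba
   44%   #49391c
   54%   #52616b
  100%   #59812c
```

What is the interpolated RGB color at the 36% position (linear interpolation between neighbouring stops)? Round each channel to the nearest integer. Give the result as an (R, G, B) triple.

(112, 26, 143)

36% lies between the 33% and 44% stops, so the local fraction is t = (36 − 33)/(44 − 33) = 3/11 ≈ 0.2727.
#7e0eba → (126, 14, 186); #49391c → (73, 57, 28).
R = 126 + 0.2727 × (73 − 126) = 111.547 → 112
G = 14 + 0.2727 × (57 − 14) = 25.726 → 26
B = 186 + 0.2727 × (28 − 186) = 142.913 → 143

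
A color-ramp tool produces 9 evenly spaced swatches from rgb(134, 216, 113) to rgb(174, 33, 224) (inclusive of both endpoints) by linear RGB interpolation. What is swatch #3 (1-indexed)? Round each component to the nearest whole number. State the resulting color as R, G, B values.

With 9 swatches and endpoints inclusive, swatch 3 sits at t = (3 − 1)/(9 − 1) = 2/8 ≈ 0.25.
R = 134 + 0.25 × (174 − 134) = 144 → 144
G = 216 + 0.25 × (33 − 216) = 170.25 → 170
B = 113 + 0.25 × (224 − 113) = 140.75 → 141

(144, 170, 141)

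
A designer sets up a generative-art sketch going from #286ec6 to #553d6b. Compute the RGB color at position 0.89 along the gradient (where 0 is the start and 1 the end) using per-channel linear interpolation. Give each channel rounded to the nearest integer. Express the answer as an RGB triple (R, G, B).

(80, 66, 117)

#286ec6 → (40, 110, 198); #553d6b → (85, 61, 107).
R = 40 + 0.89 × (85 − 40) = 40 + 0.89 × 45 = 80.05 → 80
G = 110 + 0.89 × (61 − 110) = 110 + 0.89 × -49 = 66.39 → 66
B = 198 + 0.89 × (107 − 198) = 198 + 0.89 × -91 = 117.01 → 117
So the blended color is (80, 66, 117), about #504275.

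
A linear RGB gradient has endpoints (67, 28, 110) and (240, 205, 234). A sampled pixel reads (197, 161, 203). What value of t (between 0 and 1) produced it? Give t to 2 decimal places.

Invert the lerp on the G channel (largest span, 177): t = (161 − 28) / (205 − 28) = 133/177 = 0.75141.
Check on R: (197 − 67)/(240 − 67) = 0.7514 ✓

0.75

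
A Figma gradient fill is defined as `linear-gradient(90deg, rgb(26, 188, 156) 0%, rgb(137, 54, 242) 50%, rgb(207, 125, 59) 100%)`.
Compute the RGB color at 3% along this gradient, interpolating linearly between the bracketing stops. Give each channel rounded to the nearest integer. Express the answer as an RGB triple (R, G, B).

3% lies between the 0% and 50% stops, so the local fraction is t = (3 − 0)/(50 − 0) = 3/50 ≈ 0.06.
R = 26 + 0.06 × (137 − 26) = 32.66 → 33
G = 188 + 0.06 × (54 − 188) = 179.96 → 180
B = 156 + 0.06 × (242 − 156) = 161.16 → 161

(33, 180, 161)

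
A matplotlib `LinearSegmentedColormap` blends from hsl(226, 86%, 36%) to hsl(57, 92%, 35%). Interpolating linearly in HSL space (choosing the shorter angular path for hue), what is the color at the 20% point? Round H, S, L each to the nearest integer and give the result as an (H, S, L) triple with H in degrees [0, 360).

Hue arc: Δh = 57 − 226 = -169° (|Δh| ≤ 180, already the shorter path).
H = 226 + 0.2 × (-169) = 192.2 → 192°
S = 86 + 0.2 × (92 − 86) = 87.2 → 87%
L = 36 + 0.2 × (35 − 36) = 35.8 → 36%

(192, 87, 36)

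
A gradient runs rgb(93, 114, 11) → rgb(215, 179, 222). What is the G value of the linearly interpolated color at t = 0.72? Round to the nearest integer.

161

G = 114 + 0.72 × (179 − 114) = 160.8 → 161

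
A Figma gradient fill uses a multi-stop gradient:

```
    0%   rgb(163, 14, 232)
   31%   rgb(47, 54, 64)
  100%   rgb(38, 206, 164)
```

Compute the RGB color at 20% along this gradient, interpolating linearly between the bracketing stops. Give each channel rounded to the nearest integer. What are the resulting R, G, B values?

20% lies between the 0% and 31% stops, so the local fraction is t = (20 − 0)/(31 − 0) = 20/31 ≈ 0.6452.
R = 163 + 0.6452 × (47 − 163) = 88.157 → 88
G = 14 + 0.6452 × (54 − 14) = 39.808 → 40
B = 232 + 0.6452 × (64 − 232) = 123.606 → 124

(88, 40, 124)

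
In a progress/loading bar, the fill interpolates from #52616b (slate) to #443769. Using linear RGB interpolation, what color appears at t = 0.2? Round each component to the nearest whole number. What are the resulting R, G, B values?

#52616b → (82, 97, 107); #443769 → (68, 55, 105).
R = 82 + 0.2 × (68 − 82) = 82 + 0.2 × -14 = 79.2 → 79
G = 97 + 0.2 × (55 − 97) = 97 + 0.2 × -42 = 88.6 → 89
B = 107 + 0.2 × (105 − 107) = 107 + 0.2 × -2 = 106.6 → 107

(79, 89, 107)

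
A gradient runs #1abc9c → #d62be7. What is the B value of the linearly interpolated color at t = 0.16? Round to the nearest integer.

B₁ = 156 (from #1abc9c), B₂ = 231 (from #d62be7).
B = 156 + 0.16 × (231 − 156) = 168 → 168

168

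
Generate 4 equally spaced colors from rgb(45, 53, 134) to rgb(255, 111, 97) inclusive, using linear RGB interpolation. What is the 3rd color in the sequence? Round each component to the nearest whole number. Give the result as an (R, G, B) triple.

With 4 swatches and endpoints inclusive, swatch 3 sits at t = (3 − 1)/(4 − 1) = 2/3 ≈ 0.6667.
R = 45 + 0.6667 × (255 − 45) = 185.007 → 185
G = 53 + 0.6667 × (111 − 53) = 91.669 → 92
B = 134 + 0.6667 × (97 − 134) = 109.332 → 109

(185, 92, 109)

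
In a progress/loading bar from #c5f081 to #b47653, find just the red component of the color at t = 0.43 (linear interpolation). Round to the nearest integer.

R₁ = 197 (from #c5f081), R₂ = 180 (from #b47653).
R = 197 + 0.43 × (180 − 197) = 189.69 → 190

190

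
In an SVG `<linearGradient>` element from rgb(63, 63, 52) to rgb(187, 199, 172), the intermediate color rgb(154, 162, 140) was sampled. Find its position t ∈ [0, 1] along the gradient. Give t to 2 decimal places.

Invert the lerp on the G channel (largest span, 136): t = (162 − 63) / (199 − 63) = 99/136 = 0.72794.
Check on R: (154 − 63)/(187 − 63) = 0.7339 ✓

0.73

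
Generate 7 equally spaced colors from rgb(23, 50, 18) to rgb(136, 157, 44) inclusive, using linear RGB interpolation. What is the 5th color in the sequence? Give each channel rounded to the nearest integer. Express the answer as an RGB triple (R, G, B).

(98, 121, 35)

With 7 swatches and endpoints inclusive, swatch 5 sits at t = (5 − 1)/(7 − 1) = 4/6 ≈ 0.6667.
R = 23 + 0.6667 × (136 − 23) = 98.337 → 98
G = 50 + 0.6667 × (157 − 50) = 121.337 → 121
B = 18 + 0.6667 × (44 − 18) = 35.334 → 35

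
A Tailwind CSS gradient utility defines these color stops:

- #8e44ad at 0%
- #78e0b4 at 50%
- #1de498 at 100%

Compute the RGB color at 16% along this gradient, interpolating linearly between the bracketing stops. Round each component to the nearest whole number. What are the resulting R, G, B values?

16% lies between the 0% and 50% stops, so the local fraction is t = (16 − 0)/(50 − 0) = 16/50 ≈ 0.32.
#8e44ad → (142, 68, 173); #78e0b4 → (120, 224, 180).
R = 142 + 0.32 × (120 − 142) = 134.96 → 135
G = 68 + 0.32 × (224 − 68) = 117.92 → 118
B = 173 + 0.32 × (180 − 173) = 175.24 → 175

(135, 118, 175)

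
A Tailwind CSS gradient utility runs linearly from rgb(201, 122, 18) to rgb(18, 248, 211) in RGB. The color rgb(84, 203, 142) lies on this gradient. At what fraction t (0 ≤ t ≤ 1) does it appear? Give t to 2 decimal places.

Invert the lerp on the B channel (largest span, 193): t = (142 − 18) / (211 − 18) = 124/193 = 0.64249.
Check on R: (84 − 201)/(18 − 201) = 0.6393 ✓

0.64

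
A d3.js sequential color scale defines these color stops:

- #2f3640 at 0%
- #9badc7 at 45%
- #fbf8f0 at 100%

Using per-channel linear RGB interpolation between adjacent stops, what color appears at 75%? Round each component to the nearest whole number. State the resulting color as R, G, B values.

(207, 214, 221)

75% lies between the 45% and 100% stops, so the local fraction is t = (75 − 45)/(100 − 45) = 30/55 ≈ 0.5455.
#9badc7 → (155, 173, 199); #fbf8f0 → (251, 248, 240).
R = 155 + 0.5455 × (251 − 155) = 207.368 → 207
G = 173 + 0.5455 × (248 − 173) = 213.912 → 214
B = 199 + 0.5455 × (240 − 199) = 221.365 → 221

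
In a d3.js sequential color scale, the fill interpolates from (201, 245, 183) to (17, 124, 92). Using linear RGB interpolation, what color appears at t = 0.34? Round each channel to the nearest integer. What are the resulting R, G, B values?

(138, 204, 152)

R = 201 + 0.34 × (17 − 201) = 201 + 0.34 × -184 = 138.44 → 138
G = 245 + 0.34 × (124 − 245) = 245 + 0.34 × -121 = 203.86 → 204
B = 183 + 0.34 × (92 − 183) = 183 + 0.34 × -91 = 152.06 → 152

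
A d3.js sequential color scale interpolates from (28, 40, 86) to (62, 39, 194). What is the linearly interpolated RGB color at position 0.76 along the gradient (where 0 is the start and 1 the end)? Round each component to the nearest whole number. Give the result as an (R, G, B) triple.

R = 28 + 0.76 × (62 − 28) = 28 + 0.76 × 34 = 53.84 → 54
G = 40 + 0.76 × (39 − 40) = 40 + 0.76 × -1 = 39.24 → 39
B = 86 + 0.76 × (194 − 86) = 86 + 0.76 × 108 = 168.08 → 168
So the blended color is (54, 39, 168), about #3627a8.

(54, 39, 168)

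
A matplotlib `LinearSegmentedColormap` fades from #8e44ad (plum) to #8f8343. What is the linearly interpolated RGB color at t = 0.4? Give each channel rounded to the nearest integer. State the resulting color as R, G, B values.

(142, 93, 131)

#8e44ad → (142, 68, 173); #8f8343 → (143, 131, 67).
R = 142 + 0.4 × (143 − 142) = 142 + 0.4 × 1 = 142.4 → 142
G = 68 + 0.4 × (131 − 68) = 68 + 0.4 × 63 = 93.2 → 93
B = 173 + 0.4 × (67 − 173) = 173 + 0.4 × -106 = 130.6 → 131
So the blended color is (142, 93, 131), about #8e5d83.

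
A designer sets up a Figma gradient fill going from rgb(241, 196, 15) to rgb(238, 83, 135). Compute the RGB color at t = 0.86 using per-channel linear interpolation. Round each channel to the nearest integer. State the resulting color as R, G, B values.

(238, 99, 118)

R = 241 + 0.86 × (238 − 241) = 241 + 0.86 × -3 = 238.42 → 238
G = 196 + 0.86 × (83 − 196) = 196 + 0.86 × -113 = 98.82 → 99
B = 15 + 0.86 × (135 − 15) = 15 + 0.86 × 120 = 118.2 → 118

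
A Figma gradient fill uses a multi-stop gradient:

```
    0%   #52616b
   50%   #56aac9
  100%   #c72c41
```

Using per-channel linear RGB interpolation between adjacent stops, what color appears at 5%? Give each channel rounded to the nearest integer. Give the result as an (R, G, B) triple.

(82, 104, 116)

5% lies between the 0% and 50% stops, so the local fraction is t = (5 − 0)/(50 − 0) = 5/50 ≈ 0.1.
#52616b → (82, 97, 107); #56aac9 → (86, 170, 201).
R = 82 + 0.1 × (86 − 82) = 82.4 → 82
G = 97 + 0.1 × (170 − 97) = 104.3 → 104
B = 107 + 0.1 × (201 − 107) = 116.4 → 116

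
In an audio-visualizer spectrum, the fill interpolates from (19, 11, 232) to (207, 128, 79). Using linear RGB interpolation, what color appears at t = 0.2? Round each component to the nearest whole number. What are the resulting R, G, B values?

R = 19 + 0.2 × (207 − 19) = 19 + 0.2 × 188 = 56.6 → 57
G = 11 + 0.2 × (128 − 11) = 11 + 0.2 × 117 = 34.4 → 34
B = 232 + 0.2 × (79 − 232) = 232 + 0.2 × -153 = 201.4 → 201
So the blended color is (57, 34, 201), about #3922c9.

(57, 34, 201)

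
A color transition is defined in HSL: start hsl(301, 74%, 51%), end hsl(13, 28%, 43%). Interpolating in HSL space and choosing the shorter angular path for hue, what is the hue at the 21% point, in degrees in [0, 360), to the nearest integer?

Hue: 13 − 301 = -288°, but |-288| > 180 so the shorter arc goes the other way: Δh = -288 + 360 = 72°.
H = 301 + 0.21 × (72) = 316.12 → 316°

316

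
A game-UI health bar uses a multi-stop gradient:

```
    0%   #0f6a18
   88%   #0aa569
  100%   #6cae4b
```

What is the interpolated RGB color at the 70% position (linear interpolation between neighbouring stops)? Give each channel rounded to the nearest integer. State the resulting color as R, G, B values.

70% lies between the 0% and 88% stops, so the local fraction is t = (70 − 0)/(88 − 0) = 70/88 ≈ 0.7955.
#0f6a18 → (15, 106, 24); #0aa569 → (10, 165, 105).
R = 15 + 0.7955 × (10 − 15) = 11.023 → 11
G = 106 + 0.7955 × (165 − 106) = 152.935 → 153
B = 24 + 0.7955 × (105 − 24) = 88.436 → 88

(11, 153, 88)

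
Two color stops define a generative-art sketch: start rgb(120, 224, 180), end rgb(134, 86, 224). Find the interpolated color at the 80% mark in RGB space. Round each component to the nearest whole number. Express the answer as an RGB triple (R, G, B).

(131, 114, 215)

80% corresponds to t = 0.8.
R = 120 + 0.8 × (134 − 120) = 120 + 0.8 × 14 = 131.2 → 131
G = 224 + 0.8 × (86 − 224) = 224 + 0.8 × -138 = 113.6 → 114
B = 180 + 0.8 × (224 − 180) = 180 + 0.8 × 44 = 215.2 → 215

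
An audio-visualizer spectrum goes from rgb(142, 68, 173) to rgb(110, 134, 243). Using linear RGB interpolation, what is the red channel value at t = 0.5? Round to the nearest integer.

126

R = 142 + 0.5 × (110 − 142) = 126 → 126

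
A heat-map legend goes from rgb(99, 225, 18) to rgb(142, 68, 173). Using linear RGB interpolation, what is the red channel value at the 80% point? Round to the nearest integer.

R = 99 + 0.8 × (142 − 99) = 133.4 → 133

133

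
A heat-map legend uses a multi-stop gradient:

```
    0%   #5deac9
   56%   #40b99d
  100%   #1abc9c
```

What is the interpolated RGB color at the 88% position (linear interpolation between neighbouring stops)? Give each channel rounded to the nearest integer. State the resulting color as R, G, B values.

88% lies between the 56% and 100% stops, so the local fraction is t = (88 − 56)/(100 − 56) = 32/44 ≈ 0.7273.
#40b99d → (64, 185, 157); #1abc9c → (26, 188, 156).
R = 64 + 0.7273 × (26 − 64) = 36.363 → 36
G = 185 + 0.7273 × (188 − 185) = 187.182 → 187
B = 157 + 0.7273 × (156 − 157) = 156.273 → 156

(36, 187, 156)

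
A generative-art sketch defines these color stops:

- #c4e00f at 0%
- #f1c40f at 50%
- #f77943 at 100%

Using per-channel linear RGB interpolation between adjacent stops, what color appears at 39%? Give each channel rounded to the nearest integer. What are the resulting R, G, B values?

39% lies between the 0% and 50% stops, so the local fraction is t = (39 − 0)/(50 − 0) = 39/50 ≈ 0.78.
#c4e00f → (196, 224, 15); #f1c40f → (241, 196, 15).
R = 196 + 0.78 × (241 − 196) = 231.1 → 231
G = 224 + 0.78 × (196 − 224) = 202.16 → 202
B = 15 + 0.78 × (15 − 15) = 15 → 15

(231, 202, 15)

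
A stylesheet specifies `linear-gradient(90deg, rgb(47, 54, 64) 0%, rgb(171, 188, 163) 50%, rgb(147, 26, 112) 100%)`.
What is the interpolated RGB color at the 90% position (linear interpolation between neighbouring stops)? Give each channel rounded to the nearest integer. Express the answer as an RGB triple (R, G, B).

(152, 58, 122)

90% lies between the 50% and 100% stops, so the local fraction is t = (90 − 50)/(100 − 50) = 40/50 ≈ 0.8.
R = 171 + 0.8 × (147 − 171) = 151.8 → 152
G = 188 + 0.8 × (26 − 188) = 58.4 → 58
B = 163 + 0.8 × (112 − 163) = 122.2 → 122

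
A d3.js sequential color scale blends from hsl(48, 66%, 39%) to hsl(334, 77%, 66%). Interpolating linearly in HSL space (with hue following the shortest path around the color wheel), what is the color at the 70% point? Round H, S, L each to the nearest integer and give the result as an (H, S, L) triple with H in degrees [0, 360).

Hue: 334 − 48 = 286°, but |286| > 180 so the shorter arc goes the other way: Δh = 286 − 360 = -74°.
H = 48 + 0.7 × (-74) = -3.8 → -4 → -4 mod 360 = 356°
S = 66 + 0.7 × (77 − 66) = 73.7 → 74%
L = 39 + 0.7 × (66 − 39) = 57.9 → 58%

(356, 74, 58)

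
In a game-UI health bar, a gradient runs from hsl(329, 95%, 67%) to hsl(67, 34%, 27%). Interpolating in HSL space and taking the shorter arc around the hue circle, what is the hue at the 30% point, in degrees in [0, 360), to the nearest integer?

358

Hue: 67 − 329 = -262°, but |-262| > 180 so the shorter arc goes the other way: Δh = -262 + 360 = 98°.
H = 329 + 0.3 × (98) = 358.4 → 358°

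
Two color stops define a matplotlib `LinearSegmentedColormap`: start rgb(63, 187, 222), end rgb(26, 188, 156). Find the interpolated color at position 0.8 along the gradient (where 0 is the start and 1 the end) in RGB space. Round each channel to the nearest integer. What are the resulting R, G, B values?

(33, 188, 169)

R = 63 + 0.8 × (26 − 63) = 63 + 0.8 × -37 = 33.4 → 33
G = 187 + 0.8 × (188 − 187) = 187 + 0.8 × 1 = 187.8 → 188
B = 222 + 0.8 × (156 − 222) = 222 + 0.8 × -66 = 169.2 → 169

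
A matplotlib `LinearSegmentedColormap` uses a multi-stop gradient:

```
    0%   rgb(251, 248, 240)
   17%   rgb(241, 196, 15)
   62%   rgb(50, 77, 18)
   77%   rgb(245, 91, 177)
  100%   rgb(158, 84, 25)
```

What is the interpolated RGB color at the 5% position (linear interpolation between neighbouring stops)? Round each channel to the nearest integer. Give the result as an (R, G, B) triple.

(248, 233, 174)

5% lies between the 0% and 17% stops, so the local fraction is t = (5 − 0)/(17 − 0) = 5/17 ≈ 0.2941.
R = 251 + 0.2941 × (241 − 251) = 248.059 → 248
G = 248 + 0.2941 × (196 − 248) = 232.707 → 233
B = 240 + 0.2941 × (15 − 240) = 173.827 → 174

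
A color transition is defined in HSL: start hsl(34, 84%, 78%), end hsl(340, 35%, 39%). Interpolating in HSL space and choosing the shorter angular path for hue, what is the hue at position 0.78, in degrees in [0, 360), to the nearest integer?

Hue: 340 − 34 = 306°, but |306| > 180 so the shorter arc goes the other way: Δh = 306 − 360 = -54°.
H = 34 + 0.78 × (-54) = -8.12 → -8 → -8 mod 360 = 352°

352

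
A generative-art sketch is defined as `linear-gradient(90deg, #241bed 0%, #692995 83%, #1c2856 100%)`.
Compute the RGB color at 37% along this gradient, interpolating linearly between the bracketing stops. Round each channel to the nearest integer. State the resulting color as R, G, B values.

(67, 33, 198)

37% lies between the 0% and 83% stops, so the local fraction is t = (37 − 0)/(83 − 0) = 37/83 ≈ 0.4458.
#241bed → (36, 27, 237); #692995 → (105, 41, 149).
R = 36 + 0.4458 × (105 − 36) = 66.76 → 67
G = 27 + 0.4458 × (41 − 27) = 33.241 → 33
B = 237 + 0.4458 × (149 − 237) = 197.77 → 198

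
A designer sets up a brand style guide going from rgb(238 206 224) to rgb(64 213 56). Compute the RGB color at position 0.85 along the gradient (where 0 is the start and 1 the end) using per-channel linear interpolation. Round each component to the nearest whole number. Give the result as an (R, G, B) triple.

R = 238 + 0.85 × (64 − 238) = 238 + 0.85 × -174 = 90.1 → 90
G = 206 + 0.85 × (213 − 206) = 206 + 0.85 × 7 = 211.95 → 212
B = 224 + 0.85 × (56 − 224) = 224 + 0.85 × -168 = 81.2 → 81
So the blended color is (90, 212, 81), about #5ad451.

(90, 212, 81)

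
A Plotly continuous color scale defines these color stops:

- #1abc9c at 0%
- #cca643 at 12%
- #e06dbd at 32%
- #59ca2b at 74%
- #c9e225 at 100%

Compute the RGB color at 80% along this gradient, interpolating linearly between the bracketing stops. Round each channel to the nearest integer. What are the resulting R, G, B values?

(115, 208, 42)

80% lies between the 74% and 100% stops, so the local fraction is t = (80 − 74)/(100 − 74) = 6/26 ≈ 0.2308.
#59ca2b → (89, 202, 43); #c9e225 → (201, 226, 37).
R = 89 + 0.2308 × (201 − 89) = 114.85 → 115
G = 202 + 0.2308 × (226 − 202) = 207.539 → 208
B = 43 + 0.2308 × (37 − 43) = 41.615 → 42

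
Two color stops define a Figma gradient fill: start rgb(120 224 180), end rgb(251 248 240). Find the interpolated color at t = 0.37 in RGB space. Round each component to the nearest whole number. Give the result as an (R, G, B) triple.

(168, 233, 202)

R = 120 + 0.37 × (251 − 120) = 120 + 0.37 × 131 = 168.47 → 168
G = 224 + 0.37 × (248 − 224) = 224 + 0.37 × 24 = 232.88 → 233
B = 180 + 0.37 × (240 − 180) = 180 + 0.37 × 60 = 202.2 → 202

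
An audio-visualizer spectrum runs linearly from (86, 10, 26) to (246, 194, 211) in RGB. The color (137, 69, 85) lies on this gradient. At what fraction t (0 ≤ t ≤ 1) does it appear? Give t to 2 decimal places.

Invert the lerp on the B channel (largest span, 185): t = (85 − 26) / (211 − 26) = 59/185 = 0.31892.
Check on R: (137 − 86)/(246 − 86) = 0.3187 ✓

0.32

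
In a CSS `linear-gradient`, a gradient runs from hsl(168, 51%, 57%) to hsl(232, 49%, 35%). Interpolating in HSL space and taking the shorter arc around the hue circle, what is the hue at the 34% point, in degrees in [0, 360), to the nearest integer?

190

Hue arc: Δh = 232 − 168 = 64° (|Δh| ≤ 180, already the shorter path).
H = 168 + 0.34 × (64) = 189.76 → 190°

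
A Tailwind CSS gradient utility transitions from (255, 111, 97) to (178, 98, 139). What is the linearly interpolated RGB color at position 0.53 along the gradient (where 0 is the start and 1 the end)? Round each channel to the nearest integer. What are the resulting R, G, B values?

R = 255 + 0.53 × (178 − 255) = 255 + 0.53 × -77 = 214.19 → 214
G = 111 + 0.53 × (98 − 111) = 111 + 0.53 × -13 = 104.11 → 104
B = 97 + 0.53 × (139 − 97) = 97 + 0.53 × 42 = 119.26 → 119
So the blended color is (214, 104, 119), about #d66877.

(214, 104, 119)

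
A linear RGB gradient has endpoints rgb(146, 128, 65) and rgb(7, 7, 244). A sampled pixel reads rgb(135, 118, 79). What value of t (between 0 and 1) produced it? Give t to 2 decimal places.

Invert the lerp on the B channel (largest span, 179): t = (79 − 65) / (244 − 65) = 14/179 = 0.078212.
Check on R: (135 − 146)/(7 − 146) = 0.07914 ✓

0.08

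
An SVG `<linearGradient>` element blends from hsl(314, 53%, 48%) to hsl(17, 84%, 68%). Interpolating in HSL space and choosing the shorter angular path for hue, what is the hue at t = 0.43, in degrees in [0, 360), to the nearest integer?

341

Hue: 17 − 314 = -297°, but |-297| > 180 so the shorter arc goes the other way: Δh = -297 + 360 = 63°.
H = 314 + 0.43 × (63) = 341.09 → 341°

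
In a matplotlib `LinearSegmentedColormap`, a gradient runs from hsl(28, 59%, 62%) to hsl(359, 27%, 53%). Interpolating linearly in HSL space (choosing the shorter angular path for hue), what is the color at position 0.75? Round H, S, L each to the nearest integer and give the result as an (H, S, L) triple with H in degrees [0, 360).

Hue: 359 − 28 = 331°, but |331| > 180 so the shorter arc goes the other way: Δh = 331 − 360 = -29°.
H = 28 + 0.75 × (-29) = 6.25 → 6°
S = 59 + 0.75 × (27 − 59) = 35 → 35%
L = 62 + 0.75 × (53 − 62) = 55.25 → 55%

(6, 35, 55)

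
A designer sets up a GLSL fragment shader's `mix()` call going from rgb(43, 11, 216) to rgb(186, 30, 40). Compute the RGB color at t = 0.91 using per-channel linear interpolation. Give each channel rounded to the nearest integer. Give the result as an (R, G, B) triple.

R = 43 + 0.91 × (186 − 43) = 43 + 0.91 × 143 = 173.13 → 173
G = 11 + 0.91 × (30 − 11) = 11 + 0.91 × 19 = 28.29 → 28
B = 216 + 0.91 × (40 − 216) = 216 + 0.91 × -176 = 55.84 → 56
So the blended color is (173, 28, 56), about #ad1c38.

(173, 28, 56)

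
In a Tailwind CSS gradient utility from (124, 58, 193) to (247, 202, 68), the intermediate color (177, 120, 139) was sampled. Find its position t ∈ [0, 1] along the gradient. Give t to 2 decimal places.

0.43

Invert the lerp on the G channel (largest span, 144): t = (120 − 58) / (202 − 58) = 62/144 = 0.43056.
Check on R: (177 − 124)/(247 − 124) = 0.4309 ✓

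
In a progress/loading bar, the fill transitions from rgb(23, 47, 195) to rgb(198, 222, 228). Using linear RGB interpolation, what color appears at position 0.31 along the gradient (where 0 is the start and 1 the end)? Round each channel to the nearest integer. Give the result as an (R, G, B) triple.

R = 23 + 0.31 × (198 − 23) = 23 + 0.31 × 175 = 77.25 → 77
G = 47 + 0.31 × (222 − 47) = 47 + 0.31 × 175 = 101.25 → 101
B = 195 + 0.31 × (228 − 195) = 195 + 0.31 × 33 = 205.23 → 205

(77, 101, 205)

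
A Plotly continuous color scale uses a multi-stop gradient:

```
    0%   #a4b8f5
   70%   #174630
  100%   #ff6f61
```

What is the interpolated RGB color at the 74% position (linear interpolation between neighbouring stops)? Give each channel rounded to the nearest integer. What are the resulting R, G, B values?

(54, 75, 55)

74% lies between the 70% and 100% stops, so the local fraction is t = (74 − 70)/(100 − 70) = 4/30 ≈ 0.1333.
#174630 → (23, 70, 48); #ff6f61 → (255, 111, 97).
R = 23 + 0.1333 × (255 − 23) = 53.926 → 54
G = 70 + 0.1333 × (111 − 70) = 75.465 → 75
B = 48 + 0.1333 × (97 − 48) = 54.532 → 55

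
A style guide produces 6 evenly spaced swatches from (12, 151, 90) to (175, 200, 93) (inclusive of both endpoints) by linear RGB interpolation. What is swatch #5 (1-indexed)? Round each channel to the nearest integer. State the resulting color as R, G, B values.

(142, 190, 92)

With 6 swatches and endpoints inclusive, swatch 5 sits at t = (5 − 1)/(6 − 1) = 4/5 ≈ 0.8.
R = 12 + 0.8 × (175 − 12) = 142.4 → 142
G = 151 + 0.8 × (200 − 151) = 190.2 → 190
B = 90 + 0.8 × (93 − 90) = 92.4 → 92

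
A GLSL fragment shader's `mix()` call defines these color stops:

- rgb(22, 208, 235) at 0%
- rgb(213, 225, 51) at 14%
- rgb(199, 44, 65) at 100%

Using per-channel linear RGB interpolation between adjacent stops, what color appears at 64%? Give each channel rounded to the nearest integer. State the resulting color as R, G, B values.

(205, 120, 59)

64% lies between the 14% and 100% stops, so the local fraction is t = (64 − 14)/(100 − 14) = 50/86 ≈ 0.5814.
R = 213 + 0.5814 × (199 − 213) = 204.86 → 205
G = 225 + 0.5814 × (44 − 225) = 119.767 → 120
B = 51 + 0.5814 × (65 − 51) = 59.14 → 59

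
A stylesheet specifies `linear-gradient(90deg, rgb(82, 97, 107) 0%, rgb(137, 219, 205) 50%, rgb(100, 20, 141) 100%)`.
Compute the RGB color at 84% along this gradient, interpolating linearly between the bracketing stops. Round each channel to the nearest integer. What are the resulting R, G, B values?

84% lies between the 50% and 100% stops, so the local fraction is t = (84 − 50)/(100 − 50) = 34/50 ≈ 0.68.
R = 137 + 0.68 × (100 − 137) = 111.84 → 112
G = 219 + 0.68 × (20 − 219) = 83.68 → 84
B = 205 + 0.68 × (141 − 205) = 161.48 → 161

(112, 84, 161)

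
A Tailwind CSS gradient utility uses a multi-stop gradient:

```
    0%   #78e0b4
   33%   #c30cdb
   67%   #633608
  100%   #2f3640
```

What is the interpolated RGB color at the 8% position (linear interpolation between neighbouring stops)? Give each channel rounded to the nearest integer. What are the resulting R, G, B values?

8% lies between the 0% and 33% stops, so the local fraction is t = (8 − 0)/(33 − 0) = 8/33 ≈ 0.2424.
#78e0b4 → (120, 224, 180); #c30cdb → (195, 12, 219).
R = 120 + 0.2424 × (195 − 120) = 138.18 → 138
G = 224 + 0.2424 × (12 − 224) = 172.611 → 173
B = 180 + 0.2424 × (219 − 180) = 189.454 → 189

(138, 173, 189)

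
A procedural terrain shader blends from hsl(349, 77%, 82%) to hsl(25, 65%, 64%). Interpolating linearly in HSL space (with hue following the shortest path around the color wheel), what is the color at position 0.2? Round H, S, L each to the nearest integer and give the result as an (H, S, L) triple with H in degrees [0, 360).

(356, 75, 78)

Hue: 25 − 349 = -324°, but |-324| > 180 so the shorter arc goes the other way: Δh = -324 + 360 = 36°.
H = 349 + 0.2 × (36) = 356.2 → 356°
S = 77 + 0.2 × (65 − 77) = 74.6 → 75%
L = 82 + 0.2 × (64 − 82) = 78.4 → 78%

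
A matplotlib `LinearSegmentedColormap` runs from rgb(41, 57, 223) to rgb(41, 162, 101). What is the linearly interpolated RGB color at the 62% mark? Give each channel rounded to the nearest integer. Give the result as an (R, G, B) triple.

62% corresponds to t = 0.62.
R = 41 + 0.62 × (41 − 41) = 41 + 0.62 × 0 = 41 → 41
G = 57 + 0.62 × (162 − 57) = 57 + 0.62 × 105 = 122.1 → 122
B = 223 + 0.62 × (101 − 223) = 223 + 0.62 × -122 = 147.36 → 147

(41, 122, 147)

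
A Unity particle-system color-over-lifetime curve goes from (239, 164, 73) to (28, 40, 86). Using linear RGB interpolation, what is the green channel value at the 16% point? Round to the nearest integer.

144

G = 164 + 0.16 × (40 − 164) = 144.16 → 144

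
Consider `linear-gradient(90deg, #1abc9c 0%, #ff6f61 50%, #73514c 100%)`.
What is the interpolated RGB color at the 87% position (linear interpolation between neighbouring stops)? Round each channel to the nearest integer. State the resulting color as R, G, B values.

(151, 89, 81)

87% lies between the 50% and 100% stops, so the local fraction is t = (87 − 50)/(100 − 50) = 37/50 ≈ 0.74.
#ff6f61 → (255, 111, 97); #73514c → (115, 81, 76).
R = 255 + 0.74 × (115 − 255) = 151.4 → 151
G = 111 + 0.74 × (81 − 111) = 88.8 → 89
B = 97 + 0.74 × (76 − 97) = 81.46 → 81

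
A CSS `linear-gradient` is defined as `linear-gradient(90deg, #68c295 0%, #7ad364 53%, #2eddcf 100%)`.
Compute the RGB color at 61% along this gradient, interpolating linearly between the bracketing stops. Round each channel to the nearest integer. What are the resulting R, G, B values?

(109, 213, 118)

61% lies between the 53% and 100% stops, so the local fraction is t = (61 − 53)/(100 − 53) = 8/47 ≈ 0.1702.
#7ad364 → (122, 211, 100); #2eddcf → (46, 221, 207).
R = 122 + 0.1702 × (46 − 122) = 109.065 → 109
G = 211 + 0.1702 × (221 − 211) = 212.702 → 213
B = 100 + 0.1702 × (207 − 100) = 118.211 → 118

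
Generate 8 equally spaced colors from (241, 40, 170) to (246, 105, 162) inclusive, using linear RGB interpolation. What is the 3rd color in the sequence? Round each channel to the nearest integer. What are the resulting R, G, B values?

With 8 swatches and endpoints inclusive, swatch 3 sits at t = (3 − 1)/(8 − 1) = 2/7 ≈ 0.2857.
R = 241 + 0.2857 × (246 − 241) = 242.429 → 242
G = 40 + 0.2857 × (105 − 40) = 58.57 → 59
B = 170 + 0.2857 × (162 − 170) = 167.714 → 168

(242, 59, 168)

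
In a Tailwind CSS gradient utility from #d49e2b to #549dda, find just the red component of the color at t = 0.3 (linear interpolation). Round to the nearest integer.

R₁ = 212 (from #d49e2b), R₂ = 84 (from #549dda).
R = 212 + 0.3 × (84 − 212) = 173.6 → 174

174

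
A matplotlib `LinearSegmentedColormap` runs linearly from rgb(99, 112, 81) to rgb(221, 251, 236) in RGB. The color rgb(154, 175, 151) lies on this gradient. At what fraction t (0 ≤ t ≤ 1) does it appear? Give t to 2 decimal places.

0.45

Invert the lerp on the B channel (largest span, 155): t = (151 − 81) / (236 − 81) = 70/155 = 0.45161.
Check on R: (154 − 99)/(221 − 99) = 0.4508 ✓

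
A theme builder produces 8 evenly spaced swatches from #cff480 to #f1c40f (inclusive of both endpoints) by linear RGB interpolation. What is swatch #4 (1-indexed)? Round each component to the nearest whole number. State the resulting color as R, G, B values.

With 8 swatches and endpoints inclusive, swatch 4 sits at t = (4 − 1)/(8 − 1) = 3/7 ≈ 0.4286.
#cff480 → (207, 244, 128); #f1c40f → (241, 196, 15).
R = 207 + 0.4286 × (241 − 207) = 221.572 → 222
G = 244 + 0.4286 × (196 − 244) = 223.427 → 223
B = 128 + 0.4286 × (15 − 128) = 79.568 → 80

(222, 223, 80)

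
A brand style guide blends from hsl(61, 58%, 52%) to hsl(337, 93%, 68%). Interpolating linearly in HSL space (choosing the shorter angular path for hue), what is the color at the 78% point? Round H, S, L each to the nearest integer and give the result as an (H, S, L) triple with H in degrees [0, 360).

Hue: 337 − 61 = 276°, but |276| > 180 so the shorter arc goes the other way: Δh = 276 − 360 = -84°.
H = 61 + 0.78 × (-84) = -4.52 → -5 → -5 mod 360 = 355°
S = 58 + 0.78 × (93 − 58) = 85.3 → 85%
L = 52 + 0.78 × (68 − 52) = 64.48 → 64%

(355, 85, 64)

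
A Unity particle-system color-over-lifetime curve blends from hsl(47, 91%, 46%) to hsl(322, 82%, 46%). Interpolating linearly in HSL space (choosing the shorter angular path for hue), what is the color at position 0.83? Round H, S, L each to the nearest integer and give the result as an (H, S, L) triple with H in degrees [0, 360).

(336, 84, 46)

Hue: 322 − 47 = 275°, but |275| > 180 so the shorter arc goes the other way: Δh = 275 − 360 = -85°.
H = 47 + 0.83 × (-85) = -23.55 → -24 → -24 mod 360 = 336°
S = 91 + 0.83 × (82 − 91) = 83.53 → 84%
L = 46 + 0.83 × (46 − 46) = 46 → 46%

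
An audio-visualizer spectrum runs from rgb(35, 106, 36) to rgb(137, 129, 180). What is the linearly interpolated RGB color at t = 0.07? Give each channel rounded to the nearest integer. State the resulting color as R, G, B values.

(42, 108, 46)

R = 35 + 0.07 × (137 − 35) = 35 + 0.07 × 102 = 42.14 → 42
G = 106 + 0.07 × (129 − 106) = 106 + 0.07 × 23 = 107.61 → 108
B = 36 + 0.07 × (180 − 36) = 36 + 0.07 × 144 = 46.08 → 46
So the blended color is (42, 108, 46), about #2a6c2e.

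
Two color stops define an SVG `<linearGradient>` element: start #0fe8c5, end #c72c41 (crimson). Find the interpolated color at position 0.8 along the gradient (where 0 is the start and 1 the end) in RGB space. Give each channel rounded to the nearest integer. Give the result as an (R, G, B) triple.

#0fe8c5 → (15, 232, 197); #c72c41 → (199, 44, 65).
R = 15 + 0.8 × (199 − 15) = 15 + 0.8 × 184 = 162.2 → 162
G = 232 + 0.8 × (44 − 232) = 232 + 0.8 × -188 = 81.6 → 82
B = 197 + 0.8 × (65 − 197) = 197 + 0.8 × -132 = 91.4 → 91

(162, 82, 91)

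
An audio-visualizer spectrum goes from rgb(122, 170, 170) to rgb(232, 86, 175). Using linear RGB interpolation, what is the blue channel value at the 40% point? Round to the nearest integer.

B = 170 + 0.4 × (175 − 170) = 172 → 172

172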